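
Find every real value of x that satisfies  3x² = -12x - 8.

x = -3.1547 or x = -0.8453

Rearrange to standard form: 3x² + 12x + 8 = 0.
Discriminant: (12)² − 4·3·8 = 48.
Quadratic formula: x = (-12 ± √48) / 6.
So x = -2 + 2·√(3)/3 ≈ -0.8453 or x = -2 - 2·√(3)/3 ≈ -3.1547.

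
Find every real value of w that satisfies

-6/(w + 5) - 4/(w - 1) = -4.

Multiply both sides by (w + 5)(w - 1):
-6(w - 1) - 4(w + 5) = -4(w + 5)(w - 1).
Expand and collect terms: -4w² - 6w + 34 = 0.
By the quadratic formula, w = (6 ± √580) / -8, so w ≈ -3.7604 or w ≈ 2.2604.
Neither value makes a denominator zero (w ≠ -5, w ≠ 1), so both are valid.

w = -3.7604 or w = 2.2604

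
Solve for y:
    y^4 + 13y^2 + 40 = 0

No real solutions.

Let u = y^2. The equation becomes u^2 + 13u + 40 = 0.
Factor: (u + 8)(u + 5) = 0, so u = -8 or u = -5.
y^2 = -8 < 0 has no real solution.
y^2 = -5 < 0 has no real solution.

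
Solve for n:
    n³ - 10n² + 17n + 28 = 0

Possible rational roots are divisors of 28. Testing n = 4 gives 0, so (n - 4) is a factor.
Divide: n³ - 10n² + 17n + 28 = (n - 4)(n² - 6n - 7).
Factor the quadratic: n = 7 or n = -1.

n = -1 or n = 4 or n = 7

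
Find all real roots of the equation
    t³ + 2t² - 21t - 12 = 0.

t = -5.4495 or t = -0.5505 or t = 4

Possible rational roots are divisors of -12. Testing t = 4 gives 0, so (t - 4) is a factor.
Divide: t³ + 2t² - 21t - 12 = (t - 4)(t² + 6t + 3).
Apply the quadratic formula to t² + 6t + 3 = 0: t = (-6 ± √24)/2, i.e. t ≈ -0.5505 or t ≈ -5.4495.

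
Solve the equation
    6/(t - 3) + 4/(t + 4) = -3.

t = -5.7296 or t = 1.3963

Multiply both sides by (t - 3)(t + 4):
6(t + 4) + 4(t - 3) = -3(t - 3)(t + 4).
Expand and collect terms: -3t² - 13t + 24 = 0.
By the quadratic formula, t = (13 ± √457) / -6, so t ≈ -5.7296 or t ≈ 1.3963.
Neither value makes a denominator zero (t ≠ 3, t ≠ -4), so both are valid.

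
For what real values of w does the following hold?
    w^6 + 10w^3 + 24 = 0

Let u = w^3. The equation becomes u^2 + 10u + 24 = 0.
Factor: (u + 6)(u + 4) = 0, so u = -6 or u = -4.
w^3 = -6 gives w = -(6)^(1/3) ~= -1.8171.
w^3 = -4 gives w = -(4)^(1/3) ~= -1.5874.

w = -1.8171 or w = -1.5874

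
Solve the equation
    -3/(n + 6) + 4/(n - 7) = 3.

Multiply both sides by (n + 6)(n - 7):
-3(n - 7) + 4(n + 6) = 3(n + 6)(n - 7).
Expand and collect terms: 3n^2 - 4n - 171 = 0.
By the quadratic formula, n = (4 +/- sqrt(2068)) / 6, so n ~= 8.2459 or n ~= -6.9125.
Neither value makes a denominator zero (n != -6, n != 7), so both are valid.

n = -6.9125 or n = 8.2459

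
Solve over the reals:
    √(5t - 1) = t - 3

t = 10

Square both sides: 5t - 1 = (t - 3)².
Expand and rearrange: t² - 11t + 10 = 0.
Solving gives t = 10 or t = 1.
Check each candidate in the original equation:
  t = 10: √(49) = 7, while t - 3 = 7 — valid.
  t = 1: √(4) = 2, while t - 3 = -2 — extraneous.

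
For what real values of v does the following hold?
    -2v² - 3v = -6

Rearrange to standard form: -2v² - 3v + 6 = 0.
Discriminant: (-3)² − 4·(-2)·6 = 57.
Quadratic formula: v = (3 ± √57) / (-4).
So v = -√(57)/4 - 3/4 ≈ -2.6375 or v = -3/4 + √(57)/4 ≈ 1.1375.

v = -2.6375 or v = 1.1375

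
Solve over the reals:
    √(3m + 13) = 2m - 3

Square both sides: 3m + 13 = (2m - 3)².
Expand and rearrange: 4m² - 15m - 4 = 0.
Solving gives m = 4 or m = -0.25.
Check each candidate in the original equation:
  m = 4: √(25) = 5, while 2m - 3 = 5 — valid.
  m = -0.25: √(12.25) = 3.5, while 2m - 3 = -3.5 — extraneous.

m = 4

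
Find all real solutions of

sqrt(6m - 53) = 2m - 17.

m = 9 or m = 9.5

Square both sides: 6m - 53 = (2m - 17)^2.
Expand and rearrange: 4m^2 - 74m + 342 = 0.
Solving gives m = 9.5 or m = 9.
Check each candidate in the original equation:
  m = 9.5: sqrt(4) = 2, while 2m - 17 = 2 — valid.
  m = 9: sqrt(1) = 1, while 2m - 17 = 1 — valid.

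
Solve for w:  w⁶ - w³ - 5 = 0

Let u = w³. The equation becomes u² - u - 5 = 0.
By the quadratic formula, u = 1/2 + √(21)/2 or u = 1/2 - √(21)/2.
w³ = 1/2 + √(21)/2 gives w = ∛(1/2 + √(21)/2) ≈ 1.408.
w³ = 1/2 - √(21)/2 gives w = -∛(-1/2 + √(21)/2) ≈ -1.2145.

w = -1.2145 or w = 1.408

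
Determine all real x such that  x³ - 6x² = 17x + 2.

Rearrange: x³ - 6x² - 17x - 2 = 0.
Possible rational roots are divisors of -2. Testing x = -2 gives 0, so (x + 2) is a factor.
Divide: x³ - 6x² - 17x - 2 = (x + 2)(x² - 8x - 1).
Apply the quadratic formula to x² - 8x - 1 = 0: x = (8 ± √68)/2, i.e. x ≈ 8.1231 or x ≈ -0.1231.

x = -2 or x = -0.1231 or x = 8.1231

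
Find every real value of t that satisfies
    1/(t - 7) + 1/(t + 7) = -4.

t = -7.2545 or t = 6.7545

Multiply both sides by (t - 7)(t + 7):
(t + 7) + (t - 7) = -4(t - 7)(t + 7).
Expand and collect terms: -4t^2 - 2t + 196 = 0.
By the quadratic formula, t = (2 +/- sqrt(3140)) / -8, so t ~= -7.2545 or t ~= 6.7545.
Neither value makes a denominator zero (t != 7, t != -7), so both are valid.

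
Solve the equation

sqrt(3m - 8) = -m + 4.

Square both sides: 3m - 8 = (-m + 4)^2.
Expand and rearrange: m^2 - 11m + 24 = 0.
Solving gives m = 8 or m = 3.
Check each candidate in the original equation:
  m = 8: sqrt(16) = 4, while -m + 4 = -4 — extraneous.
  m = 3: sqrt(1) = 1, while -m + 4 = 1 — valid.

m = 3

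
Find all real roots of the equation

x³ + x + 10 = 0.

x = -2

Possible rational roots are divisors of 10. Testing x = -2 gives 0, so (x + 2) is a factor.
Divide: x³ + x + 10 = (x + 2)(x² - 2x + 5).
The quadratic x² - 2x + 5 has discriminant -16 < 0, so no further real roots.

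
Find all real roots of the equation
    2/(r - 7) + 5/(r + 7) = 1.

Multiply both sides by (r - 7)(r + 7):
2(r + 7) + 5(r - 7) = (r - 7)(r + 7).
Expand and collect terms: r^2 - 7r - 28 = 0.
By the quadratic formula, r = (7 +/- sqrt(161)) / 2, so r ~= 9.8443 or r ~= -2.8443.
Neither value makes a denominator zero (r != 7, r != -7), so both are valid.

r = -2.8443 or r = 9.8443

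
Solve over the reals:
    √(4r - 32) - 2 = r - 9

r = 9

Isolate the radical: √(4r - 32) = r - 7.
Square both sides: 4r - 32 = (r - 7)².
Expand and rearrange: r² - 18r + 81 = 0.
This gives the repeated root r = 9.
Check in the original equation:
  r = 9: √(4) = 2, while r - 7 = 2 — valid.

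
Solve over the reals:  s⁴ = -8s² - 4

Let u = s². The equation becomes u² + 8u + 4 = 0.
By the quadratic formula, u = -4 + 2·√(3) or u = -4 - 2·√(3).
s² = -4 + 2·√(3) < 0 has no real solution.
s² = -4 - 2·√(3) < 0 has no real solution.

No real solutions.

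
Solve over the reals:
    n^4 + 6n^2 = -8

No real solutions.

Let u = n^2. The equation becomes u^2 + 6u + 8 = 0.
Factor: (u + 4)(u + 2) = 0, so u = -4 or u = -2.
n^2 = -4 < 0 has no real solution.
n^2 = -2 < 0 has no real solution.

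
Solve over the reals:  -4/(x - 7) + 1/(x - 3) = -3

x = 2.7462 or x = 8.2538

Multiply both sides by (x - 7)(x - 3):
-4(x - 3) + (x - 7) = -3(x - 7)(x - 3).
Expand and collect terms: -3x^2 + 33x - 68 = 0.
By the quadratic formula, x = (-33 +/- sqrt(273)) / -6, so x ~= 2.7462 or x ~= 8.2538.
Neither value makes a denominator zero (x != 7, x != 3), so both are valid.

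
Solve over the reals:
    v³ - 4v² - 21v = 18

Rearrange: v³ - 4v² - 21v - 18 = 0.
Possible rational roots are divisors of -18. Testing v = -2 gives 0, so (v + 2) is a factor.
Divide: v³ - 4v² - 21v - 18 = (v + 2)(v² - 6v - 9).
Apply the quadratic formula to v² - 6v - 9 = 0: v = (6 ± √72)/2, i.e. v ≈ 7.2426 or v ≈ -1.2426.

v = -2 or v = -1.2426 or v = 7.2426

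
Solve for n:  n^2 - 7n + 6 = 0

Factor: (n - 1)(n - 6) = 0.
So n = 1 or n = 6.

n = 1 or n = 6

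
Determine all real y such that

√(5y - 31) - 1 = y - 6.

y = 7 or y = 8

Isolate the radical: √(5y - 31) = y - 5.
Square both sides: 5y - 31 = (y - 5)².
Expand and rearrange: y² - 15y + 56 = 0.
Solving gives y = 8 or y = 7.
Check each candidate in the original equation:
  y = 8: √(9) = 3, while y - 5 = 3 — valid.
  y = 7: √(4) = 2, while y - 5 = 2 — valid.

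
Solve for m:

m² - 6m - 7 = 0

m = -1 or m = 7

Factor: (m - 7)(m + 1) = 0.
So m = 7 or m = -1.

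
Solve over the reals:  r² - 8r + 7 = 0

r = 1 or r = 7

Factor: (r - 1)(r - 7) = 0.
So r = 1 or r = 7.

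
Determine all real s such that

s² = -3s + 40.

Bring every term to one side: s² + 3s - 40 = 0.
Factor: (s + 8)(s - 5) = 0.
So s = -8 or s = 5.

s = -8 or s = 5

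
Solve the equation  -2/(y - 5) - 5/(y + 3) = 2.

Multiply both sides by (y - 5)(y + 3):
-2(y + 3) - 5(y - 5) = 2(y - 5)(y + 3).
Expand and collect terms: 2y² + 3y - 49 = 0.
By the quadratic formula, y = (-3 ± √401) / 4, so y ≈ 4.2562 or y ≈ -5.7562.
Neither value makes a denominator zero (y ≠ 5, y ≠ -3), so both are valid.

y = -5.7562 or y = 4.2562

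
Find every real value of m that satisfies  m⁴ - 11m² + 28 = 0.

m = -2.6458 or m = -2 or m = 2 or m = 2.6458

Let u = m². The equation becomes u² - 11u + 28 = 0.
Factor: (u - 7)(u - 4) = 0, so u = 7 or u = 4.
m² = 7 gives m = ±√(7) ≈ ±2.6458.
m² = 4 gives m = ±2.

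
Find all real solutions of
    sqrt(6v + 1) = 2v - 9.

v = 8

Square both sides: 6v + 1 = (2v - 9)^2.
Expand and rearrange: 4v^2 - 42v + 80 = 0.
Solving gives v = 8 or v = 2.5.
Check each candidate in the original equation:
  v = 8: sqrt(49) = 7, while 2v - 9 = 7 — valid.
  v = 2.5: sqrt(16) = 4, while 2v - 9 = -4 — extraneous.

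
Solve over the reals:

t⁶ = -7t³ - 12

Let u = t³. The equation becomes u² + 7u + 12 = 0.
Factor: (u + 3)(u + 4) = 0, so u = -3 or u = -4.
t³ = -3 gives t = -∛(3) ≈ -1.4422.
t³ = -4 gives t = -∛(4) ≈ -1.5874.

t = -1.5874 or t = -1.4422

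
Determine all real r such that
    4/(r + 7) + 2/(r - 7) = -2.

r = -9.1322 or r = 6.1322

Multiply both sides by (r + 7)(r - 7):
4(r - 7) + 2(r + 7) = -2(r + 7)(r - 7).
Expand and collect terms: -2r² - 6r + 112 = 0.
By the quadratic formula, r = (6 ± √932) / -4, so r ≈ -9.1322 or r ≈ 6.1322.
Neither value makes a denominator zero (r ≠ -7, r ≠ 7), so both are valid.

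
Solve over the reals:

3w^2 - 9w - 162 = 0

w = -6 or w = 9

Factor: 3(w + 6)(w - 9) = 0.
So w = -6 or w = 9.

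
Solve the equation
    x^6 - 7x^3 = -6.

Let u = x^3. The equation becomes u^2 - 7u + 6 = 0.
Factor: (u - 1)(u - 6) = 0, so u = 1 or u = 6.
x^3 = 1 gives x = 1.
x^3 = 6 gives x = (6)^(1/3) ~= 1.8171.

x = 1 or x = 1.8171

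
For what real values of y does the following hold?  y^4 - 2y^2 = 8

Let u = y^2. The equation becomes u^2 - 2u - 8 = 0.
Factor: (u - 4)(u + 2) = 0, so u = 4 or u = -2.
y^2 = 4 gives y = +/-2.
y^2 = -2 < 0 has no real solution.

y = -2 or y = 2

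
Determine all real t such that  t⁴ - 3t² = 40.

t = -2.8284 or t = 2.8284

Let u = t². The equation becomes u² - 3u - 40 = 0.
Factor: (u + 5)(u - 8) = 0, so u = -5 or u = 8.
t² = -5 < 0 has no real solution.
t² = 8 gives t = ±2·√(2) ≈ ±2.8284.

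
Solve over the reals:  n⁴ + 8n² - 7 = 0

Let u = n². The equation becomes u² + 8u - 7 = 0.
By the quadratic formula, u = -4 + √(23) or u = -√(23) - 4.
n² = -4 + √(23) gives n = ±√(-4 + √(23)) ≈ ±0.8921.
n² = -√(23) - 4 < 0 has no real solution.

n = -0.8921 or n = 0.8921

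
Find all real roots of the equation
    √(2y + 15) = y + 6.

Square both sides: 2y + 15 = (y + 6)².
Expand and rearrange: y² + 10y + 21 = 0.
Solving gives y = -3 or y = -7.
Check each candidate in the original equation:
  y = -3: √(9) = 3, while y + 6 = 3 — valid.
  y = -7: √(1) = 1, while y + 6 = -1 — extraneous.

y = -3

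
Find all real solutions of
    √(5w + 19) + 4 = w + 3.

Isolate the radical: √(5w + 19) = w - 1.
Square both sides: 5w + 19 = (w - 1)².
Expand and rearrange: w² - 7w - 18 = 0.
Solving gives w = 9 or w = -2.
Check each candidate in the original equation:
  w = 9: √(64) = 8, while w - 1 = 8 — valid.
  w = -2: √(9) = 3, while w - 1 = -3 — extraneous.

w = 9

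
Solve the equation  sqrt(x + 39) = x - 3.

x = 10

Square both sides: x + 39 = (x - 3)^2.
Expand and rearrange: x^2 - 7x - 30 = 0.
Solving gives x = 10 or x = -3.
Check each candidate in the original equation:
  x = 10: sqrt(49) = 7, while x - 3 = 7 — valid.
  x = -3: sqrt(36) = 6, while x - 3 = -6 — extraneous.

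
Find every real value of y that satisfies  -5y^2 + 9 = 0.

y = -1.3416 or y = 1.3416

Discriminant: (0)^2 - 4*(-5)*9 = 180.
Quadratic formula: y = (0 +/- sqrt(180)) / (-10).
So y = -3*sqrt(5)/5 ~= -1.3416 or y = 3*sqrt(5)/5 ~= 1.3416.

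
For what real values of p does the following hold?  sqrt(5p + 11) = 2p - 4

p = 5

Square both sides: 5p + 11 = (2p - 4)^2.
Expand and rearrange: 4p^2 - 21p + 5 = 0.
Solving gives p = 5 or p = 0.25.
Check each candidate in the original equation:
  p = 5: sqrt(36) = 6, while 2p - 4 = 6 — valid.
  p = 0.25: sqrt(12.25) = 3.5, while 2p - 4 = -3.5 — extraneous.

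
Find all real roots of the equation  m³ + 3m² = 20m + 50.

Rearrange: m³ + 3m² - 20m - 50 = 0.
Possible rational roots are divisors of -50. Testing m = -5 gives 0, so (m + 5) is a factor.
Divide: m³ + 3m² - 20m - 50 = (m + 5)(m² - 2m - 10).
Apply the quadratic formula to m² - 2m - 10 = 0: m = (2 ± √44)/2, i.e. m ≈ 4.3166 or m ≈ -2.3166.

m = -5 or m = -2.3166 or m = 4.3166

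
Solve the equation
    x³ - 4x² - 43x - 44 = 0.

x = -4 or x = -1.1962 or x = 9.1962

Possible rational roots are divisors of -44. Testing x = -4 gives 0, so (x + 4) is a factor.
Divide: x³ - 4x² - 43x - 44 = (x + 4)(x² - 8x - 11).
Apply the quadratic formula to x² - 8x - 11 = 0: x = (8 ± √108)/2, i.e. x ≈ 9.1962 or x ≈ -1.1962.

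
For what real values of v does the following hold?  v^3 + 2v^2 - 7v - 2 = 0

v = -3.7321 or v = -0.2679 or v = 2

Possible rational roots are divisors of -2. Testing v = 2 gives 0, so (v - 2) is a factor.
Divide: v^3 + 2v^2 - 7v - 2 = (v - 2)(v^2 + 4v + 1).
Apply the quadratic formula to v^2 + 4v + 1 = 0: v = (-4 +/- sqrt(12))/2, i.e. v ~= -0.2679 or v ~= -3.7321.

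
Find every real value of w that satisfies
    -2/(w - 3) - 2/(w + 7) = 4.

w = -7.5249 or w = 2.5249

Multiply both sides by (w - 3)(w + 7):
-2(w + 7) - 2(w - 3) = 4(w - 3)(w + 7).
Expand and collect terms: 4w² + 20w - 76 = 0.
By the quadratic formula, w = (-20 ± √1616) / 8, so w ≈ 2.5249 or w ≈ -7.5249.
Neither value makes a denominator zero (w ≠ 3, w ≠ -7), so both are valid.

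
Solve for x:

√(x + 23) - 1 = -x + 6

x = 2

Isolate the radical: √(x + 23) = -x + 7.
Square both sides: x + 23 = (-x + 7)².
Expand and rearrange: x² - 15x + 26 = 0.
Solving gives x = 13 or x = 2.
Check each candidate in the original equation:
  x = 13: √(36) = 6, while -x + 7 = -6 — extraneous.
  x = 2: √(25) = 5, while -x + 7 = 5 — valid.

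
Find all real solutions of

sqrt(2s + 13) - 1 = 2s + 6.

Isolate the radical: sqrt(2s + 13) = 2s + 7.
Square both sides: 2s + 13 = (2s + 7)^2.
Expand and rearrange: 4s^2 + 26s + 36 = 0.
Solving gives s = -2 or s = -4.5.
Check each candidate in the original equation:
  s = -2: sqrt(9) = 3, while 2s + 7 = 3 — valid.
  s = -4.5: sqrt(4) = 2, while 2s + 7 = -2 — extraneous.

s = -2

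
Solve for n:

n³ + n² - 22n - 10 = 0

n = -5 or n = -0.4495 or n = 4.4495

Possible rational roots are divisors of -10. Testing n = -5 gives 0, so (n + 5) is a factor.
Divide: n³ + n² - 22n - 10 = (n + 5)(n² - 4n - 2).
Apply the quadratic formula to n² - 4n - 2 = 0: n = (4 ± √24)/2, i.e. n ≈ 4.4495 or n ≈ -0.4495.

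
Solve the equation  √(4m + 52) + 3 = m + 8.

m = 3

Isolate the radical: √(4m + 52) = m + 5.
Square both sides: 4m + 52 = (m + 5)².
Expand and rearrange: m² + 6m - 27 = 0.
Solving gives m = 3 or m = -9.
Check each candidate in the original equation:
  m = 3: √(64) = 8, while m + 5 = 8 — valid.
  m = -9: √(16) = 4, while m + 5 = -4 — extraneous.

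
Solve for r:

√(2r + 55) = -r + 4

r = -3

Square both sides: 2r + 55 = (-r + 4)².
Expand and rearrange: r² - 10r - 39 = 0.
Solving gives r = 13 or r = -3.
Check each candidate in the original equation:
  r = 13: √(81) = 9, while -r + 4 = -9 — extraneous.
  r = -3: √(49) = 7, while -r + 4 = 7 — valid.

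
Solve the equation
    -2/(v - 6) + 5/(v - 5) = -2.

v = 3.1492 or v = 6.3508

Multiply both sides by (v - 6)(v - 5):
-2(v - 5) + 5(v - 6) = -2(v - 6)(v - 5).
Expand and collect terms: -2v² + 19v - 40 = 0.
By the quadratic formula, v = (-19 ± √41) / -4, so v ≈ 3.1492 or v ≈ 6.3508.
Neither value makes a denominator zero (v ≠ 6, v ≠ 5), so both are valid.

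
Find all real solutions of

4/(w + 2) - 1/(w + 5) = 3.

w = -5.2361 or w = -0.7639

Multiply both sides by (w + 2)(w + 5):
4(w + 5) - (w + 2) = 3(w + 2)(w + 5).
Expand and collect terms: 3w² + 18w + 12 = 0.
By the quadratic formula, w = (-18 ± √180) / 6, so w ≈ -0.7639 or w ≈ -5.2361.
Neither value makes a denominator zero (w ≠ -2, w ≠ -5), so both are valid.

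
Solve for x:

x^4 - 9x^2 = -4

x = -2.9208 or x = -0.6847 or x = 0.6847 or x = 2.9208

Let u = x^2. The equation becomes u^2 - 9u + 4 = 0.
By the quadratic formula, u = sqrt(65)/2 + 9/2 or u = 9/2 - sqrt(65)/2.
x^2 = sqrt(65)/2 + 9/2 gives x = +/-sqrt(sqrt(65)/2 + 9/2) ~= +/-2.9208.
x^2 = 9/2 - sqrt(65)/2 gives x = +/-sqrt(9/2 - sqrt(65)/2) ~= +/-0.6847.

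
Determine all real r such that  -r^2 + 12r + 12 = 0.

r = -0.9282 or r = 12.9282

Discriminant: (12)^2 - 4*(-1)*12 = 192.
Quadratic formula: r = (-12 +/- sqrt(192)) / (-2).
So r = 6 - 4*sqrt(3) ~= -0.9282 or r = 6 + 4*sqrt(3) ~= 12.9282.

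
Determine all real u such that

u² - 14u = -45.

u = 5 or u = 9

Bring every term to one side: u² - 14u + 45 = 0.
Factor: (u - 5)(u - 9) = 0.
So u = 5 or u = 9.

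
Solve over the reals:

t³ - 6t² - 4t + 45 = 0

Possible rational roots are divisors of 45. Testing t = 5 gives 0, so (t - 5) is a factor.
Divide: t³ - 6t² - 4t + 45 = (t - 5)(t² - t - 9).
Apply the quadratic formula to t² - t - 9 = 0: t = (1 ± √37)/2, i.e. t ≈ 3.5414 or t ≈ -2.5414.

t = -2.5414 or t = 3.5414 or t = 5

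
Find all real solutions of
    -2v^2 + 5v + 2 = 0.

v = -0.3508 or v = 2.8508

Discriminant: (5)^2 - 4*(-2)*2 = 41.
Quadratic formula: v = (-5 +/- sqrt(41)) / (-4).
So v = 5/4 - sqrt(41)/4 ~= -0.3508 or v = 5/4 + sqrt(41)/4 ~= 2.8508.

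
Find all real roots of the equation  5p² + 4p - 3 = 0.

Discriminant: (4)² − 4·5·(-3) = 76.
Quadratic formula: p = (-4 ± √76) / 10.
So p = -2/5 + √(19)/5 ≈ 0.4718 or p = -√(19)/5 - 2/5 ≈ -1.2718.

p = -1.2718 or p = 0.4718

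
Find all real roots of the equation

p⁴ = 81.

p = -3 or p = 3

Let u = p². The equation becomes u² - 81 = 0.
Factor: (u + 9)(u - 9) = 0, so u = -9 or u = 9.
p² = -9 < 0 has no real solution.
p² = 9 gives p = ±3.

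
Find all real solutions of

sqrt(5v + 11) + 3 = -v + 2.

Isolate the radical: sqrt(5v + 11) = -v - 1.
Square both sides: 5v + 11 = (-v - 1)^2.
Expand and rearrange: v^2 - 3v - 10 = 0.
Solving gives v = 5 or v = -2.
Check each candidate in the original equation:
  v = 5: sqrt(36) = 6, while -v - 1 = -6 — extraneous.
  v = -2: sqrt(1) = 1, while -v - 1 = 1 — valid.

v = -2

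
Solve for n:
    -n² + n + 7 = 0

n = -2.1926 or n = 3.1926

Discriminant: (1)² − 4·(-1)·7 = 29.
Quadratic formula: n = (-1 ± √29) / (-2).
So n = 1/2 - √(29)/2 ≈ -2.1926 or n = 1/2 + √(29)/2 ≈ 3.1926.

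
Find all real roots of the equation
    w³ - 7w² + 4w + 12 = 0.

Possible rational roots are divisors of 12. Testing w = 2 gives 0, so (w - 2) is a factor.
Divide: w³ - 7w² + 4w + 12 = (w - 2)(w² - 5w - 6).
Factor the quadratic: w = 6 or w = -1.

w = -1 or w = 2 or w = 6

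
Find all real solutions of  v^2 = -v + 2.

Bring every term to one side: v^2 + v - 2 = 0.
Factor: (v - 1)(v + 2) = 0.
So v = 1 or v = -2.

v = -2 or v = 1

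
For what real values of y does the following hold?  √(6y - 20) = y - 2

y = 4 or y = 6

Square both sides: 6y - 20 = (y - 2)².
Expand and rearrange: y² - 10y + 24 = 0.
Solving gives y = 6 or y = 4.
Check each candidate in the original equation:
  y = 6: √(16) = 4, while y - 2 = 4 — valid.
  y = 4: √(4) = 2, while y - 2 = 2 — valid.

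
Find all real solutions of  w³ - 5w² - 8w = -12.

w = -2 or w = 1 or w = 6

Rearrange: w³ - 5w² - 8w + 12 = 0.
Possible rational roots are divisors of 12. Testing w = 1 gives 0, so (w - 1) is a factor.
Divide: w³ - 5w² - 8w + 12 = (w - 1)(w² - 4w - 12).
Factor the quadratic: w = 6 or w = -2.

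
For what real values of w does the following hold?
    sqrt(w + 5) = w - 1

Square both sides: w + 5 = (w - 1)^2.
Expand and rearrange: w^2 - 3w - 4 = 0.
Solving gives w = 4 or w = -1.
Check each candidate in the original equation:
  w = 4: sqrt(9) = 3, while w - 1 = 3 — valid.
  w = -1: sqrt(4) = 2, while w - 1 = -2 — extraneous.

w = 4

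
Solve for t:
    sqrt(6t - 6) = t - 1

t = 1 or t = 7

Square both sides: 6t - 6 = (t - 1)^2.
Expand and rearrange: t^2 - 8t + 7 = 0.
Solving gives t = 7 or t = 1.
Check each candidate in the original equation:
  t = 7: sqrt(36) = 6, while t - 1 = 6 — valid.
  t = 1: sqrt(0) = 0, while t - 1 = 0 — valid.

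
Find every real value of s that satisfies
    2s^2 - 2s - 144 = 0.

Factor: 2(s + 8)(s - 9) = 0.
So s = -8 or s = 9.

s = -8 or s = 9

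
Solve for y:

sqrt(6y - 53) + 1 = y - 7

Isolate the radical: sqrt(6y - 53) = y - 8.
Square both sides: 6y - 53 = (y - 8)^2.
Expand and rearrange: y^2 - 22y + 117 = 0.
Solving gives y = 13 or y = 9.
Check each candidate in the original equation:
  y = 13: sqrt(25) = 5, while y - 8 = 5 — valid.
  y = 9: sqrt(1) = 1, while y - 8 = 1 — valid.

y = 9 or y = 13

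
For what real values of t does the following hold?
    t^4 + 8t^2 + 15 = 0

Let u = t^2. The equation becomes u^2 + 8u + 15 = 0.
Factor: (u + 3)(u + 5) = 0, so u = -3 or u = -5.
t^2 = -3 < 0 has no real solution.
t^2 = -5 < 0 has no real solution.

No real solutions.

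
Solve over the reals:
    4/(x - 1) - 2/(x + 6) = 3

x = -6.5668 or x = 2.2335

Multiply both sides by (x - 1)(x + 6):
4(x + 6) - 2(x - 1) = 3(x - 1)(x + 6).
Expand and collect terms: 3x² + 13x - 44 = 0.
By the quadratic formula, x = (-13 ± √697) / 6, so x ≈ 2.2335 or x ≈ -6.5668.
Neither value makes a denominator zero (x ≠ 1, x ≠ -6), so both are valid.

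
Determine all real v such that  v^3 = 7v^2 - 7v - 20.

v = -1.1926 or v = 4 or v = 4.1926

Rearrange: v^3 - 7v^2 + 7v + 20 = 0.
Possible rational roots are divisors of 20. Testing v = 4 gives 0, so (v - 4) is a factor.
Divide: v^3 - 7v^2 + 7v + 20 = (v - 4)(v^2 - 3v - 5).
Apply the quadratic formula to v^2 - 3v - 5 = 0: v = (3 +/- sqrt(29))/2, i.e. v ~= 4.1926 or v ~= -1.1926.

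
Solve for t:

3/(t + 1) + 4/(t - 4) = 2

t = 0 or t = 6.5

Multiply both sides by (t + 1)(t - 4):
3(t - 4) + 4(t + 1) = 2(t + 1)(t - 4).
Expand and collect terms: 2t^2 - 13t = 0.
Factor or apply the quadratic formula: t = 6.5 or t = 0.
Neither value makes a denominator zero (t != -1, t != 4), so both are valid.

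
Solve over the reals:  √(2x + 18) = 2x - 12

x = 9

Square both sides: 2x + 18 = (2x - 12)².
Expand and rearrange: 4x² - 50x + 126 = 0.
Solving gives x = 9 or x = 3.5.
Check each candidate in the original equation:
  x = 9: √(36) = 6, while 2x - 12 = 6 — valid.
  x = 3.5: √(25) = 5, while 2x - 12 = -5 — extraneous.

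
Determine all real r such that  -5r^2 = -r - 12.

Rearrange to standard form: -5r^2 + r + 12 = 0.
Discriminant: (1)^2 - 4*(-5)*12 = 241.
Quadratic formula: r = (-1 +/- sqrt(241)) / (-10).
So r = 1/10 - sqrt(241)/10 ~= -1.4524 or r = 1/10 + sqrt(241)/10 ~= 1.6524.

r = -1.4524 or r = 1.6524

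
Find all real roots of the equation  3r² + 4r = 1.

Rearrange to standard form: 3r² + 4r - 1 = 0.
Discriminant: (4)² − 4·3·(-1) = 28.
Quadratic formula: r = (-4 ± √28) / 6.
So r = -2/3 + √(7)/3 ≈ 0.2153 or r = -√(7)/3 - 2/3 ≈ -1.5486.

r = -1.5486 or r = 0.2153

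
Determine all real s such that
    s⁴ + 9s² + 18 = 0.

Let u = s². The equation becomes u² + 9u + 18 = 0.
Factor: (u + 3)(u + 6) = 0, so u = -3 or u = -6.
s² = -3 < 0 has no real solution.
s² = -6 < 0 has no real solution.

No real solutions.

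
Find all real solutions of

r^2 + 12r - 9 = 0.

Discriminant: (12)^2 - 4*1*(-9) = 180.
Quadratic formula: r = (-12 +/- sqrt(180)) / 2.
So r = -6 + 3*sqrt(5) ~= 0.7082 or r = -3*sqrt(5) - 6 ~= -12.7082.

r = -12.7082 or r = 0.7082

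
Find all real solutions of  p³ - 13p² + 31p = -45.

p = -1 or p = 5 or p = 9

Rearrange: p³ - 13p² + 31p + 45 = 0.
Possible rational roots are divisors of 45. Testing p = 5 gives 0, so (p - 5) is a factor.
Divide: p³ - 13p² + 31p + 45 = (p - 5)(p² - 8p - 9).
Factor the quadratic: p = 9 or p = -1.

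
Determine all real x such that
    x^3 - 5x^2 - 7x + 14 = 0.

x = -2 or x = 1.2087 or x = 5.7913

Possible rational roots are divisors of 14. Testing x = -2 gives 0, so (x + 2) is a factor.
Divide: x^3 - 5x^2 - 7x + 14 = (x + 2)(x^2 - 7x + 7).
Apply the quadratic formula to x^2 - 7x + 7 = 0: x = (7 +/- sqrt(21))/2, i.e. x ~= 5.7913 or x ~= 1.2087.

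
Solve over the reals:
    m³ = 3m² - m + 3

m = 3

Rearrange: m³ - 3m² + m - 3 = 0.
Possible rational roots are divisors of -3. Testing m = 3 gives 0, so (m - 3) is a factor.
Divide: m³ - 3m² + m - 3 = (m - 3)(m² + 1).
The quadratic m² + 1 has discriminant -4 < 0, so no further real roots.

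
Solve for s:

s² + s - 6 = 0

s = -3 or s = 2

Factor: (s + 3)(s - 2) = 0.
So s = -3 or s = 2.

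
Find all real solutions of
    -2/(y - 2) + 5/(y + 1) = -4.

Multiply both sides by (y - 2)(y + 1):
-2(y + 1) + 5(y - 2) = -4(y - 2)(y + 1).
Expand and collect terms: -4y² + y + 20 = 0.
By the quadratic formula, y = (-1 ± √321) / -8, so y ≈ -2.1146 or y ≈ 2.3646.
Neither value makes a denominator zero (y ≠ 2, y ≠ -1), so both are valid.

y = -2.1146 or y = 2.3646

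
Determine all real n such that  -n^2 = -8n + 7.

n = 1 or n = 7

Bring every term to one side: -n^2 + 8n - 7 = 0.
Factor: -1(n - 1)(n - 7) = 0.
So n = 1 or n = 7.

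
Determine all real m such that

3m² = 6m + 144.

Bring every term to one side: 3m² - 6m - 144 = 0.
Factor: 3(m - 8)(m + 6) = 0.
So m = 8 or m = -6.

m = -6 or m = 8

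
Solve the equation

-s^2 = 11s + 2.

Rearrange to standard form: -s^2 - 11s - 2 = 0.
Discriminant: (-11)^2 - 4*(-1)*(-2) = 113.
Quadratic formula: s = (11 +/- sqrt(113)) / (-2).
So s = -11/2 - sqrt(113)/2 ~= -10.8151 or s = -11/2 + sqrt(113)/2 ~= -0.1849.

s = -10.8151 or s = -0.1849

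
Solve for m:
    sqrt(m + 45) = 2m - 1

m = 4

Square both sides: m + 45 = (2m - 1)^2.
Expand and rearrange: 4m^2 - 5m - 44 = 0.
Solving gives m = 4 or m = -2.75.
Check each candidate in the original equation:
  m = 4: sqrt(49) = 7, while 2m - 1 = 7 — valid.
  m = -2.75: sqrt(42.25) = 6.5, while 2m - 1 = -6.5 — extraneous.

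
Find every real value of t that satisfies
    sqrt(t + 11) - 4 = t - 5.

Isolate the radical: sqrt(t + 11) = t - 1.
Square both sides: t + 11 = (t - 1)^2.
Expand and rearrange: t^2 - 3t - 10 = 0.
Solving gives t = 5 or t = -2.
Check each candidate in the original equation:
  t = 5: sqrt(16) = 4, while t - 1 = 4 — valid.
  t = -2: sqrt(9) = 3, while t - 1 = -3 — extraneous.

t = 5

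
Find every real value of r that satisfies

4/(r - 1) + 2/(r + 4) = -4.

Multiply both sides by (r - 1)(r + 4):
4(r + 4) + 2(r - 1) = -4(r - 1)(r + 4).
Expand and collect terms: -4r^2 - 18r + 2 = 0.
By the quadratic formula, r = (18 +/- sqrt(356)) / -8, so r ~= -4.6085 or r ~= 0.1085.
Neither value makes a denominator zero (r != 1, r != -4), so both are valid.

r = -4.6085 or r = 0.1085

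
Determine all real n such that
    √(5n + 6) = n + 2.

n = -1 or n = 2

Square both sides: 5n + 6 = (n + 2)².
Expand and rearrange: n² - n - 2 = 0.
Solving gives n = 2 or n = -1.
Check each candidate in the original equation:
  n = 2: √(16) = 4, while n + 2 = 4 — valid.
  n = -1: √(1) = 1, while n + 2 = 1 — valid.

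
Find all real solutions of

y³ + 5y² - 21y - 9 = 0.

Possible rational roots are divisors of -9. Testing y = 3 gives 0, so (y - 3) is a factor.
Divide: y³ + 5y² - 21y - 9 = (y - 3)(y² + 8y + 3).
Apply the quadratic formula to y² + 8y + 3 = 0: y = (-8 ± √52)/2, i.e. y ≈ -0.3944 or y ≈ -7.6056.

y = -7.6056 or y = -0.3944 or y = 3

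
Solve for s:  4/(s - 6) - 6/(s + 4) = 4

Multiply both sides by (s - 6)(s + 4):
4(s + 4) - 6(s - 6) = 4(s - 6)(s + 4).
Expand and collect terms: 4s² - 6s - 148 = 0.
By the quadratic formula, s = (6 ± √2404) / 8, so s ≈ 6.8788 or s ≈ -5.3788.
Neither value makes a denominator zero (s ≠ 6, s ≠ -4), so both are valid.

s = -5.3788 or s = 6.8788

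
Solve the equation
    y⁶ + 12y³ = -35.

y = -1.9129 or y = -1.71

Let u = y³. The equation becomes u² + 12u + 35 = 0.
Factor: (u + 7)(u + 5) = 0, so u = -7 or u = -5.
y³ = -7 gives y = -∛(7) ≈ -1.9129.
y³ = -5 gives y = -∛(5) ≈ -1.71.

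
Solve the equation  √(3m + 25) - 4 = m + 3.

m = -3

Isolate the radical: √(3m + 25) = m + 7.
Square both sides: 3m + 25 = (m + 7)².
Expand and rearrange: m² + 11m + 24 = 0.
Solving gives m = -3 or m = -8.
Check each candidate in the original equation:
  m = -3: √(16) = 4, while m + 7 = 4 — valid.
  m = -8: √(1) = 1, while m + 7 = -1 — extraneous.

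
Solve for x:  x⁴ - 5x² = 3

Let u = x². The equation becomes u² - 5u - 3 = 0.
By the quadratic formula, u = 5/2 + √(37)/2 or u = 5/2 - √(37)/2.
x² = 5/2 + √(37)/2 gives x = ±√(5/2 + √(37)/2) ≈ ±2.354.
x² = 5/2 - √(37)/2 < 0 has no real solution.

x = -2.354 or x = 2.354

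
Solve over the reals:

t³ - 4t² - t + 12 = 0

Possible rational roots are divisors of 12. Testing t = 3 gives 0, so (t - 3) is a factor.
Divide: t³ - 4t² - t + 12 = (t - 3)(t² - t - 4).
Apply the quadratic formula to t² - t - 4 = 0: t = (1 ± √17)/2, i.e. t ≈ 2.5616 or t ≈ -1.5616.

t = -1.5616 or t = 2.5616 or t = 3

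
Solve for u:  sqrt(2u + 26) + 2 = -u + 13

u = 5

Isolate the radical: sqrt(2u + 26) = -u + 11.
Square both sides: 2u + 26 = (-u + 11)^2.
Expand and rearrange: u^2 - 24u + 95 = 0.
Solving gives u = 19 or u = 5.
Check each candidate in the original equation:
  u = 19: sqrt(64) = 8, while -u + 11 = -8 — extraneous.
  u = 5: sqrt(36) = 6, while -u + 11 = 6 — valid.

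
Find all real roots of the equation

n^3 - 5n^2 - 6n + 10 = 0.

n = -1.7417 or n = 1 or n = 5.7417

Possible rational roots are divisors of 10. Testing n = 1 gives 0, so (n - 1) is a factor.
Divide: n^3 - 5n^2 - 6n + 10 = (n - 1)(n^2 - 4n - 10).
Apply the quadratic formula to n^2 - 4n - 10 = 0: n = (4 +/- sqrt(56))/2, i.e. n ~= 5.7417 or n ~= -1.7417.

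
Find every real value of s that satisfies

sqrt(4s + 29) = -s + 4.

Square both sides: 4s + 29 = (-s + 4)^2.
Expand and rearrange: s^2 - 12s - 13 = 0.
Solving gives s = 13 or s = -1.
Check each candidate in the original equation:
  s = 13: sqrt(81) = 9, while -s + 4 = -9 — extraneous.
  s = -1: sqrt(25) = 5, while -s + 4 = 5 — valid.

s = -1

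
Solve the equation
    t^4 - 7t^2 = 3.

Let u = t^2. The equation becomes u^2 - 7u - 3 = 0.
By the quadratic formula, u = 7/2 + sqrt(61)/2 or u = 7/2 - sqrt(61)/2.
t^2 = 7/2 + sqrt(61)/2 gives t = +/-sqrt(7/2 + sqrt(61)/2) ~= +/-2.7212.
t^2 = 7/2 - sqrt(61)/2 < 0 has no real solution.

t = -2.7212 or t = 2.7212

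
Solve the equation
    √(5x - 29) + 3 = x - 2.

Isolate the radical: √(5x - 29) = x - 5.
Square both sides: 5x - 29 = (x - 5)².
Expand and rearrange: x² - 15x + 54 = 0.
Solving gives x = 9 or x = 6.
Check each candidate in the original equation:
  x = 9: √(16) = 4, while x - 5 = 4 — valid.
  x = 6: √(1) = 1, while x - 5 = 1 — valid.

x = 6 or x = 9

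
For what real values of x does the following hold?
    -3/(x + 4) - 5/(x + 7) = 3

Multiply both sides by (x + 4)(x + 7):
-3(x + 7) - 5(x + 4) = 3(x + 4)(x + 7).
Expand and collect terms: 3x^2 + 41x + 125 = 0.
By the quadratic formula, x = (-41 +/- sqrt(181)) / 6, so x ~= -4.5911 or x ~= -9.0756.
Neither value makes a denominator zero (x != -4, x != -7), so both are valid.

x = -9.0756 or x = -4.5911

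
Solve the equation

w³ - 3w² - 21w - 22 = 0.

w = -2 or w = -1.6533 or w = 6.6533

Possible rational roots are divisors of -22. Testing w = -2 gives 0, so (w + 2) is a factor.
Divide: w³ - 3w² - 21w - 22 = (w + 2)(w² - 5w - 11).
Apply the quadratic formula to w² - 5w - 11 = 0: w = (5 ± √69)/2, i.e. w ≈ 6.6533 or w ≈ -1.6533.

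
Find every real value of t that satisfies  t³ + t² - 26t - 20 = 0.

Possible rational roots are divisors of -20. Testing t = 5 gives 0, so (t - 5) is a factor.
Divide: t³ + t² - 26t - 20 = (t - 5)(t² + 6t + 4).
Apply the quadratic formula to t² + 6t + 4 = 0: t = (-6 ± √20)/2, i.e. t ≈ -0.7639 or t ≈ -5.2361.

t = -5.2361 or t = -0.7639 or t = 5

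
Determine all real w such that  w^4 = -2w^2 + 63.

w = -2.6458 or w = 2.6458

Let u = w^2. The equation becomes u^2 + 2u - 63 = 0.
Factor: (u - 7)(u + 9) = 0, so u = 7 or u = -9.
w^2 = 7 gives w = +/-sqrt(7) ~= +/-2.6458.
w^2 = -9 < 0 has no real solution.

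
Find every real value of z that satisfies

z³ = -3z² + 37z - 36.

Rearrange: z³ + 3z² - 37z + 36 = 0.
Possible rational roots are divisors of 36. Testing z = 4 gives 0, so (z - 4) is a factor.
Divide: z³ + 3z² - 37z + 36 = (z - 4)(z² + 7z - 9).
Apply the quadratic formula to z² + 7z - 9 = 0: z = (-7 ± √85)/2, i.e. z ≈ 1.1098 or z ≈ -8.1098.

z = -8.1098 or z = 1.1098 or z = 4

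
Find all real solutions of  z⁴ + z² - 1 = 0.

z = -0.7862 or z = 0.7862

Let u = z². The equation becomes u² + u - 1 = 0.
By the quadratic formula, u = -1/2 + √(5)/2 or u = -√(5)/2 - 1/2.
z² = -1/2 + √(5)/2 gives z = ±√(-1/2 + √(5)/2) ≈ ±0.7862.
z² = -√(5)/2 - 1/2 < 0 has no real solution.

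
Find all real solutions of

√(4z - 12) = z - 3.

z = 3 or z = 7

Square both sides: 4z - 12 = (z - 3)².
Expand and rearrange: z² - 10z + 21 = 0.
Solving gives z = 7 or z = 3.
Check each candidate in the original equation:
  z = 7: √(16) = 4, while z - 3 = 4 — valid.
  z = 3: √(0) = 0, while z - 3 = 0 — valid.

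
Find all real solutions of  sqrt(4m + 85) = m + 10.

Square both sides: 4m + 85 = (m + 10)^2.
Expand and rearrange: m^2 + 16m + 15 = 0.
Solving gives m = -1 or m = -15.
Check each candidate in the original equation:
  m = -1: sqrt(81) = 9, while m + 10 = 9 — valid.
  m = -15: sqrt(25) = 5, while m + 10 = -5 — extraneous.

m = -1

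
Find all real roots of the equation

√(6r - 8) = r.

Square both sides: 6r - 8 = (r)².
Expand and rearrange: r² - 6r + 8 = 0.
Solving gives r = 4 or r = 2.
Check each candidate in the original equation:
  r = 4: √(16) = 4, while r = 4 — valid.
  r = 2: √(4) = 2, while r = 2 — valid.

r = 2 or r = 4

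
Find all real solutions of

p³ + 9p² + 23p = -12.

p = -4.3028 or p = -4 or p = -0.6972

Rearrange: p³ + 9p² + 23p + 12 = 0.
Possible rational roots are divisors of 12. Testing p = -4 gives 0, so (p + 4) is a factor.
Divide: p³ + 9p² + 23p + 12 = (p + 4)(p² + 5p + 3).
Apply the quadratic formula to p² + 5p + 3 = 0: p = (-5 ± √13)/2, i.e. p ≈ -0.6972 or p ≈ -4.3028.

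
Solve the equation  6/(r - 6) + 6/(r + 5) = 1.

r = -1.6394 or r = 14.6394

Multiply both sides by (r - 6)(r + 5):
6(r + 5) + 6(r - 6) = (r - 6)(r + 5).
Expand and collect terms: r² - 13r - 24 = 0.
By the quadratic formula, r = (13 ± √265) / 2, so r ≈ 14.6394 or r ≈ -1.6394.
Neither value makes a denominator zero (r ≠ 6, r ≠ -5), so both are valid.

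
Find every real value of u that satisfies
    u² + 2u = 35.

u = -7 or u = 5

Bring every term to one side: u² + 2u - 35 = 0.
Factor: (u + 7)(u - 5) = 0.
So u = -7 or u = 5.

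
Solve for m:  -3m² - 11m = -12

m = -4.5465 or m = 0.8798

Rearrange to standard form: -3m² - 11m + 12 = 0.
Discriminant: (-11)² − 4·(-3)·12 = 265.
Quadratic formula: m = (11 ± √265) / (-6).
So m = -√(265)/6 - 11/6 ≈ -4.5465 or m = -11/6 + √(265)/6 ≈ 0.8798.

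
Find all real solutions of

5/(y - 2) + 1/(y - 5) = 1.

y = 4.2087 or y = 8.7913

Multiply both sides by (y - 2)(y - 5):
5(y - 5) + (y - 2) = (y - 2)(y - 5).
Expand and collect terms: y^2 - 13y + 37 = 0.
By the quadratic formula, y = (13 +/- sqrt(21)) / 2, so y ~= 8.7913 or y ~= 4.2087.
Neither value makes a denominator zero (y != 2, y != 5), so both are valid.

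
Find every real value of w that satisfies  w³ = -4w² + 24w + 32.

Rearrange: w³ + 4w² - 24w - 32 = 0.
Possible rational roots are divisors of -32. Testing w = 4 gives 0, so (w - 4) is a factor.
Divide: w³ + 4w² - 24w - 32 = (w - 4)(w² + 8w + 8).
Apply the quadratic formula to w² + 8w + 8 = 0: w = (-8 ± √32)/2, i.e. w ≈ -1.1716 or w ≈ -6.8284.

w = -6.8284 or w = -1.1716 or w = 4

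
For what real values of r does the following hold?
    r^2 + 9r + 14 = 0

Factor: (r + 2)(r + 7) = 0.
So r = -2 or r = -7.

r = -7 or r = -2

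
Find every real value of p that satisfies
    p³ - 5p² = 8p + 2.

Rearrange: p³ - 5p² - 8p - 2 = 0.
Possible rational roots are divisors of -2. Testing p = -1 gives 0, so (p + 1) is a factor.
Divide: p³ - 5p² - 8p - 2 = (p + 1)(p² - 6p - 2).
Apply the quadratic formula to p² - 6p - 2 = 0: p = (6 ± √44)/2, i.e. p ≈ 6.3166 or p ≈ -0.3166.

p = -1 or p = -0.3166 or p = 6.3166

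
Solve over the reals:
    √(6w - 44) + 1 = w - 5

w = 8 or w = 10

Isolate the radical: √(6w - 44) = w - 6.
Square both sides: 6w - 44 = (w - 6)².
Expand and rearrange: w² - 18w + 80 = 0.
Solving gives w = 10 or w = 8.
Check each candidate in the original equation:
  w = 10: √(16) = 4, while w - 6 = 4 — valid.
  w = 8: √(4) = 2, while w - 6 = 2 — valid.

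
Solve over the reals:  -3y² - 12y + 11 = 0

Discriminant: (-12)² − 4·(-3)·11 = 276.
Quadratic formula: y = (12 ± √276) / (-6).
So y = -√(69)/3 - 2 ≈ -4.7689 or y = -2 + √(69)/3 ≈ 0.7689.

y = -4.7689 or y = 0.7689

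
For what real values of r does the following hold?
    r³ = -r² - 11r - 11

Rearrange: r³ + r² + 11r + 11 = 0.
Possible rational roots are divisors of 11. Testing r = -1 gives 0, so (r + 1) is a factor.
Divide: r³ + r² + 11r + 11 = (r + 1)(r² + 11).
The quadratic r² + 11 has discriminant -44 < 0, so no further real roots.

r = -1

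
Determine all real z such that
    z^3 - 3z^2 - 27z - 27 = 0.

z = -3 or z = -1.2426 or z = 7.2426

Possible rational roots are divisors of -27. Testing z = -3 gives 0, so (z + 3) is a factor.
Divide: z^3 - 3z^2 - 27z - 27 = (z + 3)(z^2 - 6z - 9).
Apply the quadratic formula to z^2 - 6z - 9 = 0: z = (6 +/- sqrt(72))/2, i.e. z ~= 7.2426 or z ~= -1.2426.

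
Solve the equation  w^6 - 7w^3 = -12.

Let u = w^3. The equation becomes u^2 - 7u + 12 = 0.
Factor: (u - 3)(u - 4) = 0, so u = 3 or u = 4.
w^3 = 3 gives w = (3)^(1/3) ~= 1.4422.
w^3 = 4 gives w = (4)^(1/3) ~= 1.5874.

w = 1.4422 or w = 1.5874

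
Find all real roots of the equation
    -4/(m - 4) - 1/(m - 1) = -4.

Multiply both sides by (m - 4)(m - 1):
-4(m - 1) - (m - 4) = -4(m - 4)(m - 1).
Expand and collect terms: -4m^2 + 25m - 24 = 0.
By the quadratic formula, m = (-25 +/- sqrt(241)) / -8, so m ~= 1.1845 or m ~= 5.0655.
Neither value makes a denominator zero (m != 4, m != 1), so both are valid.

m = 1.1845 or m = 5.0655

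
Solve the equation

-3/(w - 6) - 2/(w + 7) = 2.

Multiply both sides by (w - 6)(w + 7):
-3(w + 7) - 2(w - 6) = 2(w - 6)(w + 7).
Expand and collect terms: 2w^2 + 7w - 75 = 0.
By the quadratic formula, w = (-7 +/- sqrt(649)) / 4, so w ~= 4.6189 or w ~= -8.1189.
Neither value makes a denominator zero (w != 6, w != -7), so both are valid.

w = -8.1189 or w = 4.6189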